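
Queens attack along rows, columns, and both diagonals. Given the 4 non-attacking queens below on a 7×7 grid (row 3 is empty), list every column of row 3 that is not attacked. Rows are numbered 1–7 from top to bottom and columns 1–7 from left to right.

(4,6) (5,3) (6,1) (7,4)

columns 2

(4,6) attacks row 3 at column 6 and diagonals 5, 7.
(5,3) attacks row 3 at column 3 and diagonals 1, 5.
(6,1) attacks row 3 at column 1 and diagonals 4.
(7,4) attacks row 3 at column 4.
Attacked columns: {1, 3, 4, 5, 6, 7}. Safe: {2}.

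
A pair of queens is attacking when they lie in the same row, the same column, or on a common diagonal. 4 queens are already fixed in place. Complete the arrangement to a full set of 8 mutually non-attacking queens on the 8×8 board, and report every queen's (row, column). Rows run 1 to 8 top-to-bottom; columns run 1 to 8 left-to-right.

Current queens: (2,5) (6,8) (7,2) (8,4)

(1,7) (2,5) (3,3) (4,1) (5,6) (6,8) (7,2) (8,4)

Row 1: attacked by (2,5)→{4,5,6}; (6,8)→{3,8}; (7,2)→{2,8}; (8,4)→{4}. Safe: 1, 7. Place at column 7.
Row 3: attacked by (1,7)→{5,7}; (2,5)→{4,5,6}; (6,8)→{5,8}; (7,2)→{2,6}; (8,4)→{4}. Safe: 1, 3. Place at column 3.
Row 4: attacked by (1,7)→{4,7}; (2,5)→{3,5,7}; (3,3)→{2,3,4}; (6,8)→{6,8}; (7,2)→{2,5}; (8,4)→{4,8}. Safe: 1. Place at column 1.
Row 5: attacked by (1,7)→{3,7}; (2,5)→{2,5,8}; (3,3)→{1,3,5}; (4,1)→{1,2}; (6,8)→{7,8}; (7,2)→{2,4}; (8,4)→{1,4,7}. Safe: 6. Place at column 6.
Columns [7, 5, 3, 1, 6, 8, 2, 4], r−c [-6, -3, 0, 3, -1, -2, 5, 4], r+c [8, 7, 6, 5, 11, 14, 9, 12] are all distinct, so no two queens attack.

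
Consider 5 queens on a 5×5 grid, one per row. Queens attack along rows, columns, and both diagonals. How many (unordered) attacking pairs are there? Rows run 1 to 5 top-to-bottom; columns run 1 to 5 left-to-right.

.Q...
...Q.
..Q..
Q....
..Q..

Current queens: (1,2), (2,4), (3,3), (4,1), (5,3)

Same column: (3,3)–(5,3) (column 3).
Same diagonal: (2,4)–(3,3) (|2−3| = |4−3| = 1).
Total attacking pairs: 2.

2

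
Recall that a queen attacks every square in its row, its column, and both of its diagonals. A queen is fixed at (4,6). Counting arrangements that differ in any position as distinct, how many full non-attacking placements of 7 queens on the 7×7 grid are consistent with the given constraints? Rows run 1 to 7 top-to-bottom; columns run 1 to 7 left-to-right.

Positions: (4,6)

Branch on row 1: col 1 → 1; col 2 → 0; col 4 → 2; col 5 → 2; col 7 → 1.
Sum: 1 + 0 + 2 + 2 + 1 = 6.

6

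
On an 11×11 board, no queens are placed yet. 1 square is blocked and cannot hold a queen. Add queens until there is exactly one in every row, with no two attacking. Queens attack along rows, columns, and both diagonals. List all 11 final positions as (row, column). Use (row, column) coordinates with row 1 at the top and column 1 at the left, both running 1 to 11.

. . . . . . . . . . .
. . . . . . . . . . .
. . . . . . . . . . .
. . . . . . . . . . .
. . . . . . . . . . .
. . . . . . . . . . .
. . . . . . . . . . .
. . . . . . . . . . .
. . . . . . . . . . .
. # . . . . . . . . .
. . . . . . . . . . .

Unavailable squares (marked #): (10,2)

Row 1: Safe: 1, 2, 3, 4, 5, 6, 7, 8, 9, 10, 11. Place at column 5.
Row 2: attacked by (1,5)→{4,5,6}. Safe: 1, 2, 3, 7, 8, 9, 10, 11. Place at column 11.
Row 3: attacked by (1,5)→{3,5,7}; (2,11)→{10,11}. Safe: 1, 2, 4, 6, 8, 9. Place at column 9.
Row 4: attacked by (1,5)→{2,5,8}; (2,11)→{9,11}; (3,9)→{8,9,10}. Safe: 1, 3, 4, 6, 7. Place at column 3.
Row 5: attacked by (1,5)→{1,5,9}; (2,11)→{8,11}; (3,9)→{7,9,11}; (4,3)→{2,3,4}. Safe: 6, 10. Place at column 6.
Row 6: attacked by (1,5)→{5,10}; (2,11)→{7,11}; (3,9)→{6,9}; (4,3)→{1,3,5}; (5,6)→{5,6,7}. Safe: 2, 4, 8. Place at column 2.
Row 7: attacked by (1,5)→{5,11}; (2,11)→{6,11}; (3,9)→{5,9}; (4,3)→{3,6}; (5,6)→{4,6,8}; (6,2)→{1,2,3}. Safe: 7, 10. Place at column 10.
Row 8: attacked by (1,5)→{5}; (2,11)→{5,11}; (3,9)→{4,9}; (4,3)→{3,7}; (5,6)→{3,6,9}; (6,2)→{2,4}; (7,10)→{9,10,11}. Safe: 1, 8. Place at column 1.
Row 9: attacked by (1,5)→{5}; (2,11)→{4,11}; (3,9)→{3,9}; (4,3)→{3,8}; (5,6)→{2,6,10}; (6,2)→{2,5}; (7,10)→{8,10}; (8,1)→{1,2}. Safe: 7. Place at column 7.
Row 10: attacked by (1,5)→{5}; (2,11)→{3,11}; (3,9)→{2,9}; (4,3)→{3,9}; (5,6)→{1,6,11}; (6,2)→{2,6}; (7,10)→{7,10}; (8,1)→{1,3}; (9,7)→{6,7,8}. Blocked: 2. Safe: 4. Place at column 4.
Row 11: attacked by (1,5)→{5}; (2,11)→{2,11}; (3,9)→{1,9}; (4,3)→{3,10}; (5,6)→{6}; (6,2)→{2,7}; (7,10)→{6,10}; (8,1)→{1,4}; (9,7)→{5,7,9}; (10,4)→{3,4,5}. Safe: 8. Place at column 8.
Columns [5, 11, 9, 3, 6, 2, 10, 1, 7, 4, 8], r−c [-4, -9, -6, 1, -1, 4, -3, 7, 2, 6, 3], r+c [6, 13, 12, 7, 11, 8, 17, 9, 16, 14, 19] are all distinct, so no two queens attack.

(1,5) (2,11) (3,9) (4,3) (5,6) (6,2) (7,10) (8,1) (9,7) (10,4) (11,8)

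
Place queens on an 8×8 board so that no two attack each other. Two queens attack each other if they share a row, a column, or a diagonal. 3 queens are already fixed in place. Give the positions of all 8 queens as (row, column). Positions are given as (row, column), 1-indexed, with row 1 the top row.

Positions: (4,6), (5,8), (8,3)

Row 1: attacked by (4,6)→{3,6}; (5,8)→{4,8}; (8,3)→{3}. Safe: 1, 2, 5, 7. Place at column 5.
Row 2: attacked by (1,5)→{4,5,6}; (4,6)→{4,6,8}; (5,8)→{5,8}; (8,3)→{3}. Safe: 1, 2, 7. Place at column 1.
Row 3: attacked by (1,5)→{3,5,7}; (2,1)→{1,2}; (4,6)→{5,6,7}; (5,8)→{6,8}; (8,3)→{3,8}. Safe: 4. Place at column 4.
Row 6: attacked by (1,5)→{5}; (2,1)→{1,5}; (3,4)→{1,4,7}; (4,6)→{4,6,8}; (5,8)→{7,8}; (8,3)→{1,3,5}. Safe: 2. Place at column 2.
Row 7: attacked by (1,5)→{5}; (2,1)→{1,6}; (3,4)→{4,8}; (4,6)→{3,6}; (5,8)→{6,8}; (6,2)→{1,2,3}; (8,3)→{2,3,4}. Safe: 7. Place at column 7.
Columns [5, 1, 4, 6, 8, 2, 7, 3], r−c [-4, 1, -1, -2, -3, 4, 0, 5], r+c [6, 3, 7, 10, 13, 8, 14, 11] are all distinct, so no two queens attack.

(1,5) (2,1) (3,4) (4,6) (5,8) (6,2) (7,7) (8,3)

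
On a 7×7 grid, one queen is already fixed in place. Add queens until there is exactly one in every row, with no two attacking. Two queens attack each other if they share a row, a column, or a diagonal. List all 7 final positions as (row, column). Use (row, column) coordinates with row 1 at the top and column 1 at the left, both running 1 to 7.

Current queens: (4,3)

Row 1: attacked by (4,3)→{3,6}. Safe: 1, 2, 4, 5, 7. Place at column 2.
Row 2: attacked by (1,2)→{1,2,3}; (4,3)→{1,3,5}. Safe: 4, 6, 7. Place at column 7.
Row 3: attacked by (1,2)→{2,4}; (2,7)→{6,7}; (4,3)→{2,3,4}. Safe: 1, 5. Place at column 5.
Row 5: attacked by (1,2)→{2,6}; (2,7)→{4,7}; (3,5)→{3,5,7}; (4,3)→{2,3,4}. Safe: 1. Place at column 1.
Row 6: attacked by (1,2)→{2,7}; (2,7)→{3,7}; (3,5)→{2,5}; (4,3)→{1,3,5}; (5,1)→{1,2}. Safe: 4, 6. Place at column 6.
Row 7: attacked by (1,2)→{2}; (2,7)→{2,7}; (3,5)→{1,5}; (4,3)→{3,6}; (5,1)→{1,3}; (6,6)→{5,6,7}. Safe: 4. Place at column 4.
Columns [2, 7, 5, 3, 1, 6, 4], r−c [-1, -5, -2, 1, 4, 0, 3], r+c [3, 9, 8, 7, 6, 12, 11] are all distinct, so no two queens attack.

(1,2) (2,7) (3,5) (4,3) (5,1) (6,6) (7,4)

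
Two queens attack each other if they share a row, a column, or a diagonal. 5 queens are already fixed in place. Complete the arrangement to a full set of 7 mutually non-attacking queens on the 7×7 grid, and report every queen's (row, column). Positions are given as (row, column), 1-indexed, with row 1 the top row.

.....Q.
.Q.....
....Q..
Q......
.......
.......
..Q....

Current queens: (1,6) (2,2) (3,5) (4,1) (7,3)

(1,6) (2,2) (3,5) (4,1) (5,4) (6,7) (7,3)

Row 5: attacked by (1,6)→{2,6}; (2,2)→{2,5}; (3,5)→{3,5,7}; (4,1)→{1,2}; (7,3)→{1,3,5}. Safe: 4. Place at column 4.
Row 6: attacked by (1,6)→{1,6}; (2,2)→{2,6}; (3,5)→{2,5}; (4,1)→{1,3}; (5,4)→{3,4,5}; (7,3)→{2,3,4}. Safe: 7. Place at column 7.
Columns [6, 2, 5, 1, 4, 7, 3], r−c [-5, 0, -2, 3, 1, -1, 4], r+c [7, 4, 8, 5, 9, 13, 10] are all distinct, so no two queens attack.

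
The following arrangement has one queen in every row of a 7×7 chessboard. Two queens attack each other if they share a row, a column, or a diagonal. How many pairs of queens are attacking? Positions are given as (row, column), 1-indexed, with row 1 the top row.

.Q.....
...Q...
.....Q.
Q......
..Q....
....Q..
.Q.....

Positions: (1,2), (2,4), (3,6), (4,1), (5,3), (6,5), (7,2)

Same column: (1,2)–(7,2) (column 2).
Same diagonal: (3,6)–(7,2) (|3−7| = |6−2| = 4).
Total attacking pairs: 2.

2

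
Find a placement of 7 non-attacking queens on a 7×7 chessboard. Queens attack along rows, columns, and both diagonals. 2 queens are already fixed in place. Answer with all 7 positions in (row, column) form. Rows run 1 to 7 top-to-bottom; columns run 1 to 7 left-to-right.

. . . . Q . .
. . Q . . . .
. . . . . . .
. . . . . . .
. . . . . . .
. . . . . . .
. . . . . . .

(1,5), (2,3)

Row 3: attacked by (1,5)→{3,5,7}; (2,3)→{2,3,4}. Safe: 1, 6. Place at column 1.
Row 4: attacked by (1,5)→{2,5}; (2,3)→{1,3,5}; (3,1)→{1,2}. Safe: 4, 6, 7. Place at column 6.
Row 5: attacked by (1,5)→{1,5}; (2,3)→{3,6}; (3,1)→{1,3}; (4,6)→{5,6,7}. Safe: 2, 4. Place at column 4.
Row 6: attacked by (1,5)→{5}; (2,3)→{3,7}; (3,1)→{1,4}; (4,6)→{4,6}; (5,4)→{3,4,5}. Safe: 2. Place at column 2.
Row 7: attacked by (1,5)→{5}; (2,3)→{3}; (3,1)→{1,5}; (4,6)→{3,6}; (5,4)→{2,4,6}; (6,2)→{1,2,3}. Safe: 7. Place at column 7.
Columns [5, 3, 1, 6, 4, 2, 7], r−c [-4, -1, 2, -2, 1, 4, 0], r+c [6, 5, 4, 10, 9, 8, 14] are all distinct, so no two queens attack.

(1,5) (2,3) (3,1) (4,6) (5,4) (6,2) (7,7)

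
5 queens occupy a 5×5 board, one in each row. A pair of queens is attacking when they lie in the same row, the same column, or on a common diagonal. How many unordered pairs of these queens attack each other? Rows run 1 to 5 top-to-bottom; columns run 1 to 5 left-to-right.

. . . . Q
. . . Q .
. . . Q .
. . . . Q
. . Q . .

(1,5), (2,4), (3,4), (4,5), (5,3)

4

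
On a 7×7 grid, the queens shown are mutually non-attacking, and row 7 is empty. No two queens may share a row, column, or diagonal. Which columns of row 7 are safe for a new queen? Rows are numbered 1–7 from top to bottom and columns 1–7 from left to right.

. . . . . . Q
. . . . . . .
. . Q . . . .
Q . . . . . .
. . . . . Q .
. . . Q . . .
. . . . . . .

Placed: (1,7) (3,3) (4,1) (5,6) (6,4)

columns 2

(1,7) attacks row 7 at column 7 and diagonals 1.
(3,3) attacks row 7 at column 3 and diagonals 7.
(4,1) attacks row 7 at column 1 and diagonals 4.
(5,6) attacks row 7 at column 6 and diagonals 4.
(6,4) attacks row 7 at column 4 and diagonals 3, 5.
Attacked columns: {1, 3, 4, 5, 6, 7}. Safe: {2}.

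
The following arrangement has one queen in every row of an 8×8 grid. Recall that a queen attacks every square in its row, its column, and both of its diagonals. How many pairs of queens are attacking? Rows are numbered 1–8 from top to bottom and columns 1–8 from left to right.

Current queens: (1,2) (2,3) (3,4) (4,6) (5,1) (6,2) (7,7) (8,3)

6

Same column: (1,2)–(6,2) (column 2); (2,3)–(8,3) (column 3).
Same diagonal: (1,2)–(2,3) (|1−2| = |2−3| = 1); (1,2)–(3,4) (|1−3| = |2−4| = 2); (2,3)–(3,4) (|2−3| = |3−4| = 1); (5,1)–(6,2) (|5−6| = |1−2| = 1).
Total attacking pairs: 6.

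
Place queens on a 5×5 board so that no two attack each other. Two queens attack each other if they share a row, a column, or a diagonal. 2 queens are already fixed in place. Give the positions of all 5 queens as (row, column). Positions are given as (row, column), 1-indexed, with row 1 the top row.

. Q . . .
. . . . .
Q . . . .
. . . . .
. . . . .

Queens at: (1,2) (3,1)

(1,2) (2,4) (3,1) (4,3) (5,5)

Row 2: attacked by (1,2)→{1,2,3}; (3,1)→{1,2}. Safe: 4, 5. Place at column 4.
Row 4: attacked by (1,2)→{2,5}; (2,4)→{2,4}; (3,1)→{1,2}. Safe: 3. Place at column 3.
Row 5: attacked by (1,2)→{2}; (2,4)→{1,4}; (3,1)→{1,3}; (4,3)→{2,3,4}. Safe: 5. Place at column 5.
Columns [2, 4, 1, 3, 5], r−c [-1, -2, 2, 1, 0], r+c [3, 6, 4, 7, 10] are all distinct, so no two queens attack.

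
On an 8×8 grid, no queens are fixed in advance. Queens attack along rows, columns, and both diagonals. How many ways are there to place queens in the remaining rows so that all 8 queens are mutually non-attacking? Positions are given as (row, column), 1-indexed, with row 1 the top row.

Branch on row 1: col 1 → 4; col 2 → 8; col 3 → 16; col 4 → 18; col 5 → 18; col 6 → 16; col 7 → 8; col 8 → 4.
Sum: 4 + 8 + 16 + 18 + 18 + 16 + 8 + 4 = 92.
(This is the classic 8-queens count.)

92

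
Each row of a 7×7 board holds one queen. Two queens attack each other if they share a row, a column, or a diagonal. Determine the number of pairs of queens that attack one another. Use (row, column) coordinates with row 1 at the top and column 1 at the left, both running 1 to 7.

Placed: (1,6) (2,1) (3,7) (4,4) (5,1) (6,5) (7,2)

2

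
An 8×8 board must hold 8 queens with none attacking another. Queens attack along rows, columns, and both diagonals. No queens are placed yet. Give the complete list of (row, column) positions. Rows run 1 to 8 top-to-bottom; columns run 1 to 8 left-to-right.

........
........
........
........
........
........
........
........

Row 1: Safe: 1, 2, 3, 4, 5, 6, 7, 8. Place at column 3.
Row 2: attacked by (1,3)→{2,3,4}. Safe: 1, 5, 6, 7, 8. Place at column 6.
Row 3: attacked by (1,3)→{1,3,5}; (2,6)→{5,6,7}. Safe: 2, 4, 8. Place at column 8.
Row 4: attacked by (1,3)→{3,6}; (2,6)→{4,6,8}; (3,8)→{7,8}. Safe: 1, 2, 5. Place at column 1.
Row 5: attacked by (1,3)→{3,7}; (2,6)→{3,6}; (3,8)→{6,8}; (4,1)→{1,2}. Safe: 4, 5. Place at column 4.
Row 6: attacked by (1,3)→{3,8}; (2,6)→{2,6}; (3,8)→{5,8}; (4,1)→{1,3}; (5,4)→{3,4,5}. Safe: 7. Place at column 7.
Row 7: attacked by (1,3)→{3}; (2,6)→{1,6}; (3,8)→{4,8}; (4,1)→{1,4}; (5,4)→{2,4,6}; (6,7)→{6,7,8}. Safe: 5. Place at column 5.
Row 8: attacked by (1,3)→{3}; (2,6)→{6}; (3,8)→{3,8}; (4,1)→{1,5}; (5,4)→{1,4,7}; (6,7)→{5,7}; (7,5)→{4,5,6}. Safe: 2. Place at column 2.
Columns [3, 6, 8, 1, 4, 7, 5, 2], r−c [-2, -4, -5, 3, 1, -1, 2, 6], r+c [4, 8, 11, 5, 9, 13, 12, 10] are all distinct, so no two queens attack.

(1,3) (2,6) (3,8) (4,1) (5,4) (6,7) (7,5) (8,2)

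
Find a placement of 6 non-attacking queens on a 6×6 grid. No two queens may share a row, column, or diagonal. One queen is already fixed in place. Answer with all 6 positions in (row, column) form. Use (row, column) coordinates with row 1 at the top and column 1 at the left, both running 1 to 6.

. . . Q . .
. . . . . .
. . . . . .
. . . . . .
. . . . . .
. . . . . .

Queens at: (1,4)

(1,4) (2,1) (3,5) (4,2) (5,6) (6,3)

Row 2: attacked by (1,4)→{3,4,5}. Safe: 1, 2, 6. Place at column 1.
Row 3: attacked by (1,4)→{2,4,6}; (2,1)→{1,2}. Safe: 3, 5. Place at column 5.
Row 4: attacked by (1,4)→{1,4}; (2,1)→{1,3}; (3,5)→{4,5,6}. Safe: 2. Place at column 2.
Row 5: attacked by (1,4)→{4}; (2,1)→{1,4}; (3,5)→{3,5}; (4,2)→{1,2,3}. Safe: 6. Place at column 6.
Row 6: attacked by (1,4)→{4}; (2,1)→{1,5}; (3,5)→{2,5}; (4,2)→{2,4}; (5,6)→{5,6}. Safe: 3. Place at column 3.
Columns [4, 1, 5, 2, 6, 3], r−c [-3, 1, -2, 2, -1, 3], r+c [5, 3, 8, 6, 11, 9] are all distinct, so no two queens attack.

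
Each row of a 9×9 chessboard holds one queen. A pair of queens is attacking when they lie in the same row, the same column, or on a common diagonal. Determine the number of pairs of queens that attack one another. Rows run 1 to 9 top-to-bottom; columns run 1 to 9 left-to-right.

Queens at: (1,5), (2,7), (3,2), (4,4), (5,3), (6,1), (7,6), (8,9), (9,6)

Same column: (7,6)–(9,6) (column 6).
Same diagonal: (3,2)–(7,6) (|3−7| = |2−6| = 4); (4,4)–(5,3) (|4−5| = |4−3| = 1).
Total attacking pairs: 3.

3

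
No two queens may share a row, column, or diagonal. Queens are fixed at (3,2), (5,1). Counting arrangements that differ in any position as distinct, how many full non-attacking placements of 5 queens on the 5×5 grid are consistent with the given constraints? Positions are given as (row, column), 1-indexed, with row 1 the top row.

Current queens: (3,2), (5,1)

Branch on row 1: col 3 → 1.
Sum: 1 = 1.

1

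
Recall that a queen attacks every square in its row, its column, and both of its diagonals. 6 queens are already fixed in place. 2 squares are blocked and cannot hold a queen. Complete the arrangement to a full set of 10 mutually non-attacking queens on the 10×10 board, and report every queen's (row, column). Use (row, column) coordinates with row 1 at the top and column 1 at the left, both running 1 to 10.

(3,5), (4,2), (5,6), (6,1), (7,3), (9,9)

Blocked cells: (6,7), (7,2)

Row 1: attacked by (3,5)→{3,5,7}; (4,2)→{2,5}; (5,6)→{2,6,10}; (6,1)→{1,6}; (7,3)→{3,9}; (9,9)→{1,9}. Safe: 4, 8. Place at column 8.
Row 2: attacked by (1,8)→{7,8,9}; (3,5)→{4,5,6}; (4,2)→{2,4}; (5,6)→{3,6,9}; (6,1)→{1,5}; (7,3)→{3,8}; (9,9)→{2,9}. Safe: 10. Place at column 10.
Row 8: attacked by (1,8)→{1,8}; (2,10)→{4,10}; (3,5)→{5,10}; (4,2)→{2,6}; (5,6)→{3,6,9}; (6,1)→{1,3}; (7,3)→{2,3,4}; (9,9)→{8,9,10}. Safe: 7. Place at column 7.
Row 10: attacked by (1,8)→{8}; (2,10)→{2,10}; (3,5)→{5}; (4,2)→{2,8}; (5,6)→{1,6}; (6,1)→{1,5}; (7,3)→{3,6}; (8,7)→{5,7,9}; (9,9)→{8,9,10}. Safe: 4. Place at column 4.
Columns [8, 10, 5, 2, 6, 1, 3, 7, 9, 4], r−c [-7, -8, -2, 2, -1, 5, 4, 1, 0, 6], r+c [9, 12, 8, 6, 11, 7, 10, 15, 18, 14] are all distinct, so no two queens attack.

(1,8) (2,10) (3,5) (4,2) (5,6) (6,1) (7,3) (8,7) (9,9) (10,4)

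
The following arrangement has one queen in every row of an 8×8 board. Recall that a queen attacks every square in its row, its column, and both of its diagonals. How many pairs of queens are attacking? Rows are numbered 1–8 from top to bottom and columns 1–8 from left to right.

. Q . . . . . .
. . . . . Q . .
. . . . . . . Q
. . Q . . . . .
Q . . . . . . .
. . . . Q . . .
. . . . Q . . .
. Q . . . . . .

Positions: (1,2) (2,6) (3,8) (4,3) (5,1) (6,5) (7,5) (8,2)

4

Same column: (1,2)–(8,2) (column 2); (6,5)–(7,5) (column 5).
Same diagonal: (3,8)–(6,5) (|3−6| = |8−5| = 3); (4,3)–(6,5) (|4−6| = |3−5| = 2).
Total attacking pairs: 4.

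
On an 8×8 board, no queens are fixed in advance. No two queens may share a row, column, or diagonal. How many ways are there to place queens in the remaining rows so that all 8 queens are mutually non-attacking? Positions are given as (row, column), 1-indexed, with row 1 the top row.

92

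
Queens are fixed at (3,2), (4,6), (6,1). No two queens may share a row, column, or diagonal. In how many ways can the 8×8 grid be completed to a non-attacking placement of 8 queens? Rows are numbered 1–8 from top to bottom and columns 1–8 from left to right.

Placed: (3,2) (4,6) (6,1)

Branch on row 1: col 5 → 2; col 7 → 0; col 8 → 0.
Sum: 2 + 0 + 0 = 2.

2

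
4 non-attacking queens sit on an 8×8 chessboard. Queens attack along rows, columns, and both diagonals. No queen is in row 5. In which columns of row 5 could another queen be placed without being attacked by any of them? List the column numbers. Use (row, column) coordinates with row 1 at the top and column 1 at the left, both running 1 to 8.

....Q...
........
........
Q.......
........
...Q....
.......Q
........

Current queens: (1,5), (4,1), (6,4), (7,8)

columns 7

(1,5) attacks row 5 at column 5 and diagonals 1.
(4,1) attacks row 5 at column 1 and diagonals 2.
(6,4) attacks row 5 at column 4 and diagonals 3, 5.
(7,8) attacks row 5 at column 8 and diagonals 6.
Attacked columns: {1, 2, 3, 4, 5, 6, 8}. Safe: {7}.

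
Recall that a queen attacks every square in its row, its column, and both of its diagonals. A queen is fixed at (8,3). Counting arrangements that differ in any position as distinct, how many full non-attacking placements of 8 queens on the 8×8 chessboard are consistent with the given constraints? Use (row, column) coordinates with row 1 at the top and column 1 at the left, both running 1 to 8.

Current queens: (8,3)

Branch on row 1: col 1 → 2; col 2 → 2; col 4 → 3; col 5 → 4; col 6 → 5; col 7 → 0; col 8 → 0.
Sum: 2 + 2 + 3 + 4 + 5 + 0 + 0 = 16.

16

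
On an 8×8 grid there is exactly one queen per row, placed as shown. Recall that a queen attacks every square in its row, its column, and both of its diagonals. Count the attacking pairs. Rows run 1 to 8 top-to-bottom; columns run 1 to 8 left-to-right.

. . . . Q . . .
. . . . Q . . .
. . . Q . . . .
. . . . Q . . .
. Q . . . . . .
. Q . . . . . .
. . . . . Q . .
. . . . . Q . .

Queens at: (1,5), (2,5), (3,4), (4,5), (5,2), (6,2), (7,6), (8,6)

9

Same column: (1,5)–(2,5) (column 5); (1,5)–(4,5) (column 5); (2,5)–(4,5) (column 5); (5,2)–(6,2) (column 2); (7,6)–(8,6) (column 6).
Same diagonal: (2,5)–(3,4) (|2−3| = |5−4| = 1); (2,5)–(5,2) (|2−5| = |5−2| = 3); (3,4)–(4,5) (|3−4| = |4−5| = 1); (3,4)–(5,2) (|3−5| = |4−2| = 2).
Total attacking pairs: 9.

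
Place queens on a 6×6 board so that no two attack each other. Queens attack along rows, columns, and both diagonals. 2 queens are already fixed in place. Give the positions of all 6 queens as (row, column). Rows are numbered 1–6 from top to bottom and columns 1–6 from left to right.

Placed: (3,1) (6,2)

Row 1: attacked by (3,1)→{1,3}; (6,2)→{2}. Safe: 4, 5, 6. Place at column 5.
Row 2: attacked by (1,5)→{4,5,6}; (3,1)→{1,2}; (6,2)→{2,6}. Safe: 3. Place at column 3.
Row 4: attacked by (1,5)→{2,5}; (2,3)→{1,3,5}; (3,1)→{1,2}; (6,2)→{2,4}. Safe: 6. Place at column 6.
Row 5: attacked by (1,5)→{1,5}; (2,3)→{3,6}; (3,1)→{1,3}; (4,6)→{5,6}; (6,2)→{1,2,3}. Safe: 4. Place at column 4.
Columns [5, 3, 1, 6, 4, 2], r−c [-4, -1, 2, -2, 1, 4], r+c [6, 5, 4, 10, 9, 8] are all distinct, so no two queens attack.

(1,5) (2,3) (3,1) (4,6) (5,4) (6,2)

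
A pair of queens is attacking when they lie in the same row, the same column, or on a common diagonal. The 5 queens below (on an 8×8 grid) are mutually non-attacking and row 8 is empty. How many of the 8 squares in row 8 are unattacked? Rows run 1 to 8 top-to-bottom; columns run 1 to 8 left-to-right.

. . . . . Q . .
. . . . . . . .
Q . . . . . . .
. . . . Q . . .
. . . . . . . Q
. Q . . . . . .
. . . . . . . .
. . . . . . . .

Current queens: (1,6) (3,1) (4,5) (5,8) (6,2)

2

(1,6) attacks row 8 at column 6.
(3,1) attacks row 8 at column 1 and diagonals 6.
(4,5) attacks row 8 at column 5 and diagonals 1.
(5,8) attacks row 8 at column 8 and diagonals 5.
(6,2) attacks row 8 at column 2 and diagonals 4.
Attacked columns: {1, 2, 4, 5, 6, 8}. Safe: {3, 7}.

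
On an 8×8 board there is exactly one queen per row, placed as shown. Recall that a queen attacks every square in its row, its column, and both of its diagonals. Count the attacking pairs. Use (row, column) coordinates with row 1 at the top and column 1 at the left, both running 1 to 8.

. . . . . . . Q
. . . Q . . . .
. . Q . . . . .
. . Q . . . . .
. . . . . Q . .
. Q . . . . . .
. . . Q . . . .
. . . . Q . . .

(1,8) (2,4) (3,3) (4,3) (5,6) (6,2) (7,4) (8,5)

5

Same column: (2,4)–(7,4) (column 4); (3,3)–(4,3) (column 3).
Same diagonal: (2,4)–(3,3) (|2−3| = |4−3| = 1); (5,6)–(7,4) (|5−7| = |6−4| = 2); (7,4)–(8,5) (|7−8| = |4−5| = 1).
Total attacking pairs: 5.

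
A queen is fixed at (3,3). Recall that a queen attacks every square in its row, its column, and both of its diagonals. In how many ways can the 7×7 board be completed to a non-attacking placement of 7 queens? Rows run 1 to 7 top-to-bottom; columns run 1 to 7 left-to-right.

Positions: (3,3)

Branch on row 1: col 2 → 2; col 4 → 2; col 6 → 1; col 7 → 1.
Sum: 2 + 2 + 1 + 1 = 6.

6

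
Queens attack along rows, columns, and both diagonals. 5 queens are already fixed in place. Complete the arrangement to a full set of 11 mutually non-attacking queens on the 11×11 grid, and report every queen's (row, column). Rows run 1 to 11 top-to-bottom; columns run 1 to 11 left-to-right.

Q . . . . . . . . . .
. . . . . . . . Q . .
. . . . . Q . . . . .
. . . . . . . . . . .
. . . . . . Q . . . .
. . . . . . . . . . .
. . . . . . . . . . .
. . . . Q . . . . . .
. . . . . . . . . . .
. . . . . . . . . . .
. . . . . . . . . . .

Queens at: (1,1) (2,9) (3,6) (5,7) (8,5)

Row 4: attacked by (1,1)→{1,4}; (2,9)→{7,9,11}; (3,6)→{5,6,7}; (5,7)→{6,7,8}; (8,5)→{1,5,9}. Safe: 2, 3, 10. Place at column 2.
Row 6: attacked by (1,1)→{1,6}; (2,9)→{5,9}; (3,6)→{3,6,9}; (4,2)→{2,4}; (5,7)→{6,7,8}; (8,5)→{3,5,7}. Safe: 10, 11. Place at column 10.
Row 7: attacked by (1,1)→{1,7}; (2,9)→{4,9}; (3,6)→{2,6,10}; (4,2)→{2,5}; (5,7)→{5,7,9}; (6,10)→{9,10,11}; (8,5)→{4,5,6}. Safe: 3, 8. Place at column 3.
Row 9: attacked by (1,1)→{1,9}; (2,9)→{2,9}; (3,6)→{6}; (4,2)→{2,7}; (5,7)→{3,7,11}; (6,10)→{7,10}; (7,3)→{1,3,5}; (8,5)→{4,5,6}. Safe: 8. Place at column 8.
Row 10: attacked by (1,1)→{1,10}; (2,9)→{1,9}; (3,6)→{6}; (4,2)→{2,8}; (5,7)→{2,7}; (6,10)→{6,10}; (7,3)→{3,6}; (8,5)→{3,5,7}; (9,8)→{7,8,9}. Safe: 4, 11. Place at column 11.
Row 11: attacked by (1,1)→{1,11}; (2,9)→{9}; (3,6)→{6}; (4,2)→{2,9}; (5,7)→{1,7}; (6,10)→{5,10}; (7,3)→{3,7}; (8,5)→{2,5,8}; (9,8)→{6,8,10}; (10,11)→{10,11}. Safe: 4. Place at column 4.
Columns [1, 9, 6, 2, 7, 10, 3, 5, 8, 11, 4], r−c [0, -7, -3, 2, -2, -4, 4, 3, 1, -1, 7], r+c [2, 11, 9, 6, 12, 16, 10, 13, 17, 21, 15] are all distinct, so no two queens attack.

(1,1) (2,9) (3,6) (4,2) (5,7) (6,10) (7,3) (8,5) (9,8) (10,11) (11,4)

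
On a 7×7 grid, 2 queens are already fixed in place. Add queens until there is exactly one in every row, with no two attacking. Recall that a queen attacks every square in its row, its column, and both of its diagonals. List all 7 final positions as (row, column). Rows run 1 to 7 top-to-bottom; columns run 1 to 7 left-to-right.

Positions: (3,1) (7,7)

Row 1: attacked by (3,1)→{1,3}; (7,7)→{1,7}. Safe: 2, 4, 5, 6. Place at column 5.
Row 2: attacked by (1,5)→{4,5,6}; (3,1)→{1,2}; (7,7)→{2,7}. Safe: 3. Place at column 3.
Row 4: attacked by (1,5)→{2,5}; (2,3)→{1,3,5}; (3,1)→{1,2}; (7,7)→{4,7}. Safe: 6. Place at column 6.
Row 5: attacked by (1,5)→{1,5}; (2,3)→{3,6}; (3,1)→{1,3}; (4,6)→{5,6,7}; (7,7)→{5,7}. Safe: 2, 4. Place at column 4.
Row 6: attacked by (1,5)→{5}; (2,3)→{3,7}; (3,1)→{1,4}; (4,6)→{4,6}; (5,4)→{3,4,5}; (7,7)→{6,7}. Safe: 2. Place at column 2.
Columns [5, 3, 1, 6, 4, 2, 7], r−c [-4, -1, 2, -2, 1, 4, 0], r+c [6, 5, 4, 10, 9, 8, 14] are all distinct, so no two queens attack.

(1,5) (2,3) (3,1) (4,6) (5,4) (6,2) (7,7)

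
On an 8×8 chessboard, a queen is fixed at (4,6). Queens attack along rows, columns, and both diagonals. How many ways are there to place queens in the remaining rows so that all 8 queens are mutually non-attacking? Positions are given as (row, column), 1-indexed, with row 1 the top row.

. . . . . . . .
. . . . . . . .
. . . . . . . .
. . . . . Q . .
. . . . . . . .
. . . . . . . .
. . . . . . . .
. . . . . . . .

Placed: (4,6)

Branch on row 1: col 1 → 2; col 2 → 1; col 4 → 1; col 5 → 6; col 7 → 1; col 8 → 1.
Sum: 2 + 1 + 1 + 6 + 1 + 1 = 12.

12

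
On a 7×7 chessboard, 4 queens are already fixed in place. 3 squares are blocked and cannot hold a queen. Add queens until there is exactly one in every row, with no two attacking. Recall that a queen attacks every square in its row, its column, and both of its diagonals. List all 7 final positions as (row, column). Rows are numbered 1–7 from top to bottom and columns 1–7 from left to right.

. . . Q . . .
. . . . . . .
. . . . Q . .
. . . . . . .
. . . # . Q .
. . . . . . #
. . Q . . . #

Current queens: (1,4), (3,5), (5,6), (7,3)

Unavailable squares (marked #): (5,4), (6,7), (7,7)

Row 2: attacked by (1,4)→{3,4,5}; (3,5)→{4,5,6}; (5,6)→{3,6}; (7,3)→{3}. Safe: 1, 2, 7. Place at column 7.
Row 4: attacked by (1,4)→{1,4,7}; (2,7)→{5,7}; (3,5)→{4,5,6}; (5,6)→{5,6,7}; (7,3)→{3,6}. Safe: 2. Place at column 2.
Row 6: attacked by (1,4)→{4}; (2,7)→{3,7}; (3,5)→{2,5}; (4,2)→{2,4}; (5,6)→{5,6,7}; (7,3)→{2,3,4}. Blocked: 7. Safe: 1. Place at column 1.
Columns [4, 7, 5, 2, 6, 1, 3], r−c [-3, -5, -2, 2, -1, 5, 4], r+c [5, 9, 8, 6, 11, 7, 10] are all distinct, so no two queens attack.

(1,4) (2,7) (3,5) (4,2) (5,6) (6,1) (7,3)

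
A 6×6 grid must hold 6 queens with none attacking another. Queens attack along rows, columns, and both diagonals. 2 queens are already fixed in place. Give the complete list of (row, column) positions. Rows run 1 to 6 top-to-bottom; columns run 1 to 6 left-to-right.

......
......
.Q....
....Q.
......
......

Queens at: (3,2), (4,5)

Row 1: attacked by (3,2)→{2,4}; (4,5)→{2,5}. Safe: 1, 3, 6. Place at column 3.
Row 2: attacked by (1,3)→{2,3,4}; (3,2)→{1,2,3}; (4,5)→{3,5}. Safe: 6. Place at column 6.
Row 5: attacked by (1,3)→{3}; (2,6)→{3,6}; (3,2)→{2,4}; (4,5)→{4,5,6}. Safe: 1. Place at column 1.
Row 6: attacked by (1,3)→{3}; (2,6)→{2,6}; (3,2)→{2,5}; (4,5)→{3,5}; (5,1)→{1,2}. Safe: 4. Place at column 4.
Columns [3, 6, 2, 5, 1, 4], r−c [-2, -4, 1, -1, 4, 2], r+c [4, 8, 5, 9, 6, 10] are all distinct, so no two queens attack.

(1,3) (2,6) (3,2) (4,5) (5,1) (6,4)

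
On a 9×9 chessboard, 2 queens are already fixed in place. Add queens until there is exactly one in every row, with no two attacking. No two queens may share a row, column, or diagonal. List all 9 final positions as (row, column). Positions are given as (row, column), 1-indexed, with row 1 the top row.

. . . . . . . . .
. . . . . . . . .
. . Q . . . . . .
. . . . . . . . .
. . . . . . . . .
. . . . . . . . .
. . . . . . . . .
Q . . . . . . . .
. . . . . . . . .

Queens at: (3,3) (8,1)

Row 1: attacked by (3,3)→{1,3,5}; (8,1)→{1,8}. Safe: 2, 4, 6, 7, 9. Place at column 4.
Row 2: attacked by (1,4)→{3,4,5}; (3,3)→{2,3,4}; (8,1)→{1,7}. Safe: 6, 8, 9. Place at column 9.
Row 4: attacked by (1,4)→{1,4,7}; (2,9)→{7,9}; (3,3)→{2,3,4}; (8,1)→{1,5}. Safe: 6, 8. Place at column 6.
Row 5: attacked by (1,4)→{4,8}; (2,9)→{6,9}; (3,3)→{1,3,5}; (4,6)→{5,6,7}; (8,1)→{1,4}. Safe: 2. Place at column 2.
Row 6: attacked by (1,4)→{4,9}; (2,9)→{5,9}; (3,3)→{3,6}; (4,6)→{4,6,8}; (5,2)→{1,2,3}; (8,1)→{1,3}. Safe: 7. Place at column 7.
Row 7: attacked by (1,4)→{4}; (2,9)→{4,9}; (3,3)→{3,7}; (4,6)→{3,6,9}; (5,2)→{2,4}; (6,7)→{6,7,8}; (8,1)→{1,2}. Safe: 5. Place at column 5.
Row 9: attacked by (1,4)→{4}; (2,9)→{2,9}; (3,3)→{3,9}; (4,6)→{1,6}; (5,2)→{2,6}; (6,7)→{4,7}; (7,5)→{3,5,7}; (8,1)→{1,2}. Safe: 8. Place at column 8.
Columns [4, 9, 3, 6, 2, 7, 5, 1, 8], r−c [-3, -7, 0, -2, 3, -1, 2, 7, 1], r+c [5, 11, 6, 10, 7, 13, 12, 9, 17] are all distinct, so no two queens attack.

(1,4) (2,9) (3,3) (4,6) (5,2) (6,7) (7,5) (8,1) (9,8)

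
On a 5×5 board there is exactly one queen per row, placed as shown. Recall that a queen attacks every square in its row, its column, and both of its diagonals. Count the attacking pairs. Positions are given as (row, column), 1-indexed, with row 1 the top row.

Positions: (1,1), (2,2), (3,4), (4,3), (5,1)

Same column: (1,1)–(5,1) (column 1).
Same diagonal: (1,1)–(2,2) (|1−2| = |1−2| = 1); (3,4)–(4,3) (|3−4| = |4−3| = 1).
Total attacking pairs: 3.

3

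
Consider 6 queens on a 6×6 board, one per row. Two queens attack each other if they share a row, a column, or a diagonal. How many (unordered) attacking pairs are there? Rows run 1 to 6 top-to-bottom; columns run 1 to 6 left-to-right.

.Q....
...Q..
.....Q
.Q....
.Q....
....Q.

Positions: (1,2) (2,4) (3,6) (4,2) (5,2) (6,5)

Same column: (1,2)–(4,2) (column 2); (1,2)–(5,2) (column 2); (4,2)–(5,2) (column 2).
Same diagonal: (2,4)–(4,2) (|2−4| = |4−2| = 2).
Total attacking pairs: 4.

4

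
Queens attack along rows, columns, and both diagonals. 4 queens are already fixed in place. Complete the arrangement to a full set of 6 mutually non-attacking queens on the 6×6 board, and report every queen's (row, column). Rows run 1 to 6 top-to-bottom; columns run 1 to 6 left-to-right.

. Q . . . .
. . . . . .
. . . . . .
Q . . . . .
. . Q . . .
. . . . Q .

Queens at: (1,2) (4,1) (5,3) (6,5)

(1,2) (2,4) (3,6) (4,1) (5,3) (6,5)

Row 2: attacked by (1,2)→{1,2,3}; (4,1)→{1,3}; (5,3)→{3,6}; (6,5)→{1,5}. Safe: 4. Place at column 4.
Row 3: attacked by (1,2)→{2,4}; (2,4)→{3,4,5}; (4,1)→{1,2}; (5,3)→{1,3,5}; (6,5)→{2,5}. Safe: 6. Place at column 6.
Columns [2, 4, 6, 1, 3, 5], r−c [-1, -2, -3, 3, 2, 1], r+c [3, 6, 9, 5, 8, 11] are all distinct, so no two queens attack.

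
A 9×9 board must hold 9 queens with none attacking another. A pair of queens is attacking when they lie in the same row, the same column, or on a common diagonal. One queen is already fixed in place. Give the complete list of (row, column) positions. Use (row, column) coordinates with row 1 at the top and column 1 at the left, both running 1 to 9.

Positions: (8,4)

Row 1: attacked by (8,4)→{4}. Safe: 1, 2, 3, 5, 6, 7, 8, 9. Place at column 3.
Row 2: attacked by (1,3)→{2,3,4}; (8,4)→{4}. Safe: 1, 5, 6, 7, 8, 9. Place at column 6.
Row 3: attacked by (1,3)→{1,3,5}; (2,6)→{5,6,7}; (8,4)→{4,9}. Safe: 2, 8. Place at column 8.
Row 4: attacked by (1,3)→{3,6}; (2,6)→{4,6,8}; (3,8)→{7,8,9}; (8,4)→{4,8}. Safe: 1, 2, 5. Place at column 1.
Row 5: attacked by (1,3)→{3,7}; (2,6)→{3,6,9}; (3,8)→{6,8}; (4,1)→{1,2}; (8,4)→{1,4,7}. Safe: 5. Place at column 5.
Row 6: attacked by (1,3)→{3,8}; (2,6)→{2,6}; (3,8)→{5,8}; (4,1)→{1,3}; (5,5)→{4,5,6}; (8,4)→{2,4,6}. Safe: 7, 9. Place at column 9.
Row 7: attacked by (1,3)→{3,9}; (2,6)→{1,6}; (3,8)→{4,8}; (4,1)→{1,4}; (5,5)→{3,5,7}; (6,9)→{8,9}; (8,4)→{3,4,5}. Safe: 2. Place at column 2.
Row 9: attacked by (1,3)→{3}; (2,6)→{6}; (3,8)→{2,8}; (4,1)→{1,6}; (5,5)→{1,5,9}; (6,9)→{6,9}; (7,2)→{2,4}; (8,4)→{3,4,5}. Safe: 7. Place at column 7.
Columns [3, 6, 8, 1, 5, 9, 2, 4, 7], r−c [-2, -4, -5, 3, 0, -3, 5, 4, 2], r+c [4, 8, 11, 5, 10, 15, 9, 12, 16] are all distinct, so no two queens attack.

(1,3) (2,6) (3,8) (4,1) (5,5) (6,9) (7,2) (8,4) (9,7)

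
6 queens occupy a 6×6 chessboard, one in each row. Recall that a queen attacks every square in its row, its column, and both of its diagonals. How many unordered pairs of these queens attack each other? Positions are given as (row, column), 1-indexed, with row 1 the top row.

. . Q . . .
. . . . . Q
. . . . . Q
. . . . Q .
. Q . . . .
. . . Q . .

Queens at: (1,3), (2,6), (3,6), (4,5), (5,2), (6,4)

2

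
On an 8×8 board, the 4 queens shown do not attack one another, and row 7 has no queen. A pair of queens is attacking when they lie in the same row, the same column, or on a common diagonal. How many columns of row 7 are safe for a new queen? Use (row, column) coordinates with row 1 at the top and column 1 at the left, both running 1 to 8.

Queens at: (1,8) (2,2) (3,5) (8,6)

2

(1,8) attacks row 7 at column 8 and diagonals 2.
(2,2) attacks row 7 at column 2 and diagonals 7.
(3,5) attacks row 7 at column 5 and diagonals 1.
(8,6) attacks row 7 at column 6 and diagonals 5, 7.
Attacked columns: {1, 2, 5, 6, 7, 8}. Safe: {3, 4}.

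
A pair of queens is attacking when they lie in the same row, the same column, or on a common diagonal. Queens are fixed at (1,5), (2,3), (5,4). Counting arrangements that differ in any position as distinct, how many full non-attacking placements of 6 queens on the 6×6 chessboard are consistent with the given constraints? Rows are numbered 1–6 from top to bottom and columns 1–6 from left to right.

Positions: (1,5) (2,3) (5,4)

1

Branch on row 3: col 1 → 1.
Sum: 1 = 1.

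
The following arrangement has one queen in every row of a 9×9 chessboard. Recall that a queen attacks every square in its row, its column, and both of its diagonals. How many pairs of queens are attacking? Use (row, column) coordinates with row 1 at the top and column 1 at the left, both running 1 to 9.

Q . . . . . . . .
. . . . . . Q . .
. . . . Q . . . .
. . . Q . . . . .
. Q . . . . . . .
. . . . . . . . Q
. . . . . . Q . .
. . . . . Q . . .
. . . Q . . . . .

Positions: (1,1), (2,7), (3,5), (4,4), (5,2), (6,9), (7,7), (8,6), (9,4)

7

Same column: (2,7)–(7,7) (column 7); (4,4)–(9,4) (column 4).
Same diagonal: (1,1)–(4,4) (|1−4| = |1−4| = 3); (1,1)–(7,7) (|1−7| = |1−7| = 6); (3,5)–(4,4) (|3−4| = |5−4| = 1); (4,4)–(7,7) (|4−7| = |4−7| = 3); (7,7)–(8,6) (|7−8| = |7−6| = 1).
Total attacking pairs: 7.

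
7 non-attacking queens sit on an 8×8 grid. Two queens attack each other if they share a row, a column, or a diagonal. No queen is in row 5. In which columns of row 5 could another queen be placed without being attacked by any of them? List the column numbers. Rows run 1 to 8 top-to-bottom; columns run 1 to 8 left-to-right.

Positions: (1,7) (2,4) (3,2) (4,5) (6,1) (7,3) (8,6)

(1,7) attacks row 5 at column 7 and diagonals 3.
(2,4) attacks row 5 at column 4 and diagonals 1, 7.
(3,2) attacks row 5 at column 2 and diagonals 4.
(4,5) attacks row 5 at column 5 and diagonals 4, 6.
(6,1) attacks row 5 at column 1 and diagonals 2.
(7,3) attacks row 5 at column 3 and diagonals 1, 5.
(8,6) attacks row 5 at column 6 and diagonals 3.
Attacked columns: {1, 2, 3, 4, 5, 6, 7}. Safe: {8}.

columns 8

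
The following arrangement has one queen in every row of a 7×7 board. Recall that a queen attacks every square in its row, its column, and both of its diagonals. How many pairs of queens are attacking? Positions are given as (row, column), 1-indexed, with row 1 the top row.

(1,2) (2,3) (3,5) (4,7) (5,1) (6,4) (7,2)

Same column: (1,2)–(7,2) (column 2).
Same diagonal: (1,2)–(2,3) (|1−2| = |2−3| = 1).
Total attacking pairs: 2.

2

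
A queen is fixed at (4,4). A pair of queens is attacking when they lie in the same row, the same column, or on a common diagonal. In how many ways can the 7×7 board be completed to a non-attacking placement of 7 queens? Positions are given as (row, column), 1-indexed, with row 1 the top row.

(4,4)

8

Branch on row 1: col 2 → 2; col 3 → 2; col 5 → 2; col 6 → 2.
Sum: 2 + 2 + 2 + 2 = 8.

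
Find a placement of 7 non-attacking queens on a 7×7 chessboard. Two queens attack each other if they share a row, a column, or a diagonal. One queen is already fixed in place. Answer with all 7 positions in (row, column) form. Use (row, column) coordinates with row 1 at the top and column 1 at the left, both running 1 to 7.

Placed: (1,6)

Row 2: attacked by (1,6)→{5,6,7}. Safe: 1, 2, 3, 4. Place at column 4.
Row 3: attacked by (1,6)→{4,6}; (2,4)→{3,4,5}. Safe: 1, 2, 7. Place at column 2.
Row 4: attacked by (1,6)→{3,6}; (2,4)→{2,4,6}; (3,2)→{1,2,3}. Safe: 5, 7. Place at column 7.
Row 5: attacked by (1,6)→{2,6}; (2,4)→{1,4,7}; (3,2)→{2,4}; (4,7)→{6,7}. Safe: 3, 5. Place at column 5.
Row 6: attacked by (1,6)→{1,6}; (2,4)→{4}; (3,2)→{2,5}; (4,7)→{5,7}; (5,5)→{4,5,6}. Safe: 3. Place at column 3.
Row 7: attacked by (1,6)→{6}; (2,4)→{4}; (3,2)→{2,6}; (4,7)→{4,7}; (5,5)→{3,5,7}; (6,3)→{2,3,4}. Safe: 1. Place at column 1.
Columns [6, 4, 2, 7, 5, 3, 1], r−c [-5, -2, 1, -3, 0, 3, 6], r+c [7, 6, 5, 11, 10, 9, 8] are all distinct, so no two queens attack.

(1,6) (2,4) (3,2) (4,7) (5,5) (6,3) (7,1)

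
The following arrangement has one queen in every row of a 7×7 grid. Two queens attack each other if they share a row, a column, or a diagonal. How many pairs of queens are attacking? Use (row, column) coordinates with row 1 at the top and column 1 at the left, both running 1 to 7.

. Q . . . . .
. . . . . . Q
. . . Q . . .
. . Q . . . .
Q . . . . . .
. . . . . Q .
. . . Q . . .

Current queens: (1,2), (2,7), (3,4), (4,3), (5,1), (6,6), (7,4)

3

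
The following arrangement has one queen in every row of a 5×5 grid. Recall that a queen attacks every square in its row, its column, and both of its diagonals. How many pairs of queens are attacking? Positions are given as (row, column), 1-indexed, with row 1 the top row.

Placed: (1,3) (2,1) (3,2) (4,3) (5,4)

7

Same column: (1,3)–(4,3) (column 3).
Same diagonal: (2,1)–(3,2) (|2−3| = |1−2| = 1); (2,1)–(4,3) (|2−4| = |1−3| = 2); (2,1)–(5,4) (|2−5| = |1−4| = 3); (3,2)–(4,3) (|3−4| = |2−3| = 1); (3,2)–(5,4) (|3−5| = |2−4| = 2); (4,3)–(5,4) (|4−5| = |3−4| = 1).
Total attacking pairs: 7.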